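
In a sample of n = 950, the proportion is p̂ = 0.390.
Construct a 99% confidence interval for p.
(0.349, 0.431)

Proportion CI:
SE = √(p̂(1-p̂)/n) = √(0.390 · 0.610 / 950) = 0.01582

z* = 2.576
Margin = z* · SE = 2.576 · 0.01582 = 0.0408

CI: 0.390 ± 0.0408 = (0.349, 0.431)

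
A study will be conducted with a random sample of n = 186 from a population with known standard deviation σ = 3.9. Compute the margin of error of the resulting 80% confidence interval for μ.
Margin of error = 0.37

Margin of error = z* · σ/√n
= 1.282 · 3.9/√186
= 1.282 · 3.9/13.6382
= 0.37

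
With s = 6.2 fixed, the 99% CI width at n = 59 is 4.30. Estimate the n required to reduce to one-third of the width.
n ≈ 531

CI width ∝ 1/√n
To reduce width by factor 3, need √n to grow by 3 → need 3² = 9 times as many samples.

Current: n = 59, width = 4.30
New: n = 531, width ≈ 1.39

Width reduced by factor of 4.30/1.39 = 3.09.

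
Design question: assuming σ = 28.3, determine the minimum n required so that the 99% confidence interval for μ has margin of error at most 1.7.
n ≥ 1839

For margin E ≤ 1.7:
n ≥ (z* · σ / E)²
n ≥ (2.576 · 28.3 / 1.7)²
n ≥ 1838.94

Minimum n = 1839 (rounding up)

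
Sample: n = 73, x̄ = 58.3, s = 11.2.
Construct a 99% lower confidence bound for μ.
μ ≥ 55.18

Lower bound (one-sided):
t* = 2.379 (one-sided for 99%)
Lower bound = x̄ - t* · s/√n = 58.3 - 2.379 · 11.2/√73 = 55.18

We are 99% confident that μ ≥ 55.18.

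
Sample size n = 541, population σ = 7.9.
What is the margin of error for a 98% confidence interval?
Margin of error = 0.79

Margin of error = z* · σ/√n
= 2.326 · 7.9/√541
= 2.326 · 7.9/23.2594
= 0.79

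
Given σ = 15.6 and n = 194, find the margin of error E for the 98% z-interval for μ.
Margin of error = 2.61

Margin of error = z* · σ/√n
= 2.326 · 15.6/√194
= 2.326 · 15.6/13.9284
= 2.61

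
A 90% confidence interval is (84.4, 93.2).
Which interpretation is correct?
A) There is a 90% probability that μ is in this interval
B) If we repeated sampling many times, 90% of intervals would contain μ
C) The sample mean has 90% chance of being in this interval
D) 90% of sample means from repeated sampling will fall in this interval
B

A) Wrong — μ is fixed; the randomness lives in the interval, not in μ.
B) Correct — this is the frequentist long-run coverage interpretation.
C) Wrong — x̄ is observed and sits in the interval by construction.
D) Wrong — coverage applies to intervals containing μ, not to future x̄ values.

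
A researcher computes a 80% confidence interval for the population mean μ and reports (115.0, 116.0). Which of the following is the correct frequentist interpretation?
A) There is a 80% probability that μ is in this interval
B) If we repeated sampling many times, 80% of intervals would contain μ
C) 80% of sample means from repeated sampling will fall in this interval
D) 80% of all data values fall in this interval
B

A) Wrong — μ is fixed; the randomness lives in the interval, not in μ.
B) Correct — this is the frequentist long-run coverage interpretation.
C) Wrong — coverage applies to intervals containing μ, not to future x̄ values.
D) Wrong — a CI is about the parameter μ, not individual data values.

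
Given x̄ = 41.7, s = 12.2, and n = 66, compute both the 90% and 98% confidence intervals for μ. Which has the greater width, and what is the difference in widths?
98% CI is wider by 2.15

df = 65
90% CI: t* = 1.669, (39.19, 44.21), width = 2 · t* · s/√n = 5.01
98% CI: t* = 2.385, (38.12, 45.28), width = 2 · t* · s/√n = 7.16

The 98% CI is wider by 7.16 - 5.01 = 2.15.
Higher confidence requires a wider interval.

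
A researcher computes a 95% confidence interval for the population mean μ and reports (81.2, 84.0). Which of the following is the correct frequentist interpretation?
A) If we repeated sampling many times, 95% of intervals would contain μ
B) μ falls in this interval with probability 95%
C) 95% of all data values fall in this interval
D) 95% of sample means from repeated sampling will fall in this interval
A

A) Correct — this is the frequentist long-run coverage interpretation.
B) Wrong — μ is fixed; the randomness lives in the interval, not in μ.
C) Wrong — a CI is about the parameter μ, not individual data values.
D) Wrong — coverage applies to intervals containing μ, not to future x̄ values.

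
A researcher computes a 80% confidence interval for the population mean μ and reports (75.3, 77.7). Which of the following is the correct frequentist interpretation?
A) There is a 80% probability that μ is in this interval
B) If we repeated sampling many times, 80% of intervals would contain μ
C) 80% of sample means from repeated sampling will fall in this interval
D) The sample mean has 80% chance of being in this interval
B

A) Wrong — μ is fixed; the randomness lives in the interval, not in μ.
B) Correct — this is the frequentist long-run coverage interpretation.
C) Wrong — coverage applies to intervals containing μ, not to future x̄ values.
D) Wrong — x̄ is observed and sits in the interval by construction.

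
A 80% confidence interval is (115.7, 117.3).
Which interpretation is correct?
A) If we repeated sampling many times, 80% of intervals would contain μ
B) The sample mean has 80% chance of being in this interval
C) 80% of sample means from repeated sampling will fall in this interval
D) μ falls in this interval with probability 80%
A

A) Correct — this is the frequentist long-run coverage interpretation.
B) Wrong — x̄ is observed and sits in the interval by construction.
C) Wrong — coverage applies to intervals containing μ, not to future x̄ values.
D) Wrong — μ is fixed; the randomness lives in the interval, not in μ.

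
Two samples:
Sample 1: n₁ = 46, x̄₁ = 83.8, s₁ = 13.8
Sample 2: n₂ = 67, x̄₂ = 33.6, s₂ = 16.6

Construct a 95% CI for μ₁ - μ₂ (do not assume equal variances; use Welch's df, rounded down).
(44.50, 55.90)

Difference: x̄₁ - x̄₂ = 50.20
SE = √(s₁²/n₁ + s₂²/n₂) = √(13.8²/46 + 16.6²/67) = 2.8728
df = 106.89 → 106 (Welch–Satterthwaite, rounded down)
t* = 1.983

CI: 50.20 ± 1.983 · 2.8728 = 50.20 ± 5.70 = (44.50, 55.90)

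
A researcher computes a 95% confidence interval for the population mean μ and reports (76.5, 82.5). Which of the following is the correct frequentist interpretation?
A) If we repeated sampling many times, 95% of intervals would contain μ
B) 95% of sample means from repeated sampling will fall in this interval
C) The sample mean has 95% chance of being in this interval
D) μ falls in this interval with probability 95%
A

A) Correct — this is the frequentist long-run coverage interpretation.
B) Wrong — coverage applies to intervals containing μ, not to future x̄ values.
C) Wrong — x̄ is observed and sits in the interval by construction.
D) Wrong — μ is fixed; the randomness lives in the interval, not in μ.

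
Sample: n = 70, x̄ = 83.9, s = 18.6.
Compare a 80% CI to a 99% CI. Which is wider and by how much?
99% CI is wider by 6.03

df = 69
80% CI: t* = 1.294, (81.02, 86.78), width = 2 · t* · s/√n = 5.75
99% CI: t* = 2.649, (78.01, 89.79), width = 2 · t* · s/√n = 11.78

The 99% CI is wider by 11.78 - 5.75 = 6.03.
Higher confidence requires a wider interval.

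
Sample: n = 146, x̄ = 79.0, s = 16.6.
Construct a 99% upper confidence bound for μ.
μ ≤ 82.23

Upper bound (one-sided):
t* = 2.352 (one-sided for 99%)
Upper bound = x̄ + t* · s/√n = 79.0 + 2.352 · 16.6/√146 = 82.23

We are 99% confident that μ ≤ 82.23.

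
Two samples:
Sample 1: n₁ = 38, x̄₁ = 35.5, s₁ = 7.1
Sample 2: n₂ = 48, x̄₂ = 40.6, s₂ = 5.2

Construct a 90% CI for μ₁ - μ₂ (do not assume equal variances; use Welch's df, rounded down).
(-7.39, -2.81)

Difference: x̄₁ - x̄₂ = -5.10
SE = √(s₁²/n₁ + s₂²/n₂) = √(7.1²/38 + 5.2²/48) = 1.3747
df = 65.76 → 65 (Welch–Satterthwaite, rounded down)
t* = 1.669

CI: -5.10 ± 1.669 · 1.3747 = -5.10 ± 2.29 = (-7.39, -2.81)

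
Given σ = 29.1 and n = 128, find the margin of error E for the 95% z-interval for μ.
Margin of error = 5.04

Margin of error = z* · σ/√n
= 1.960 · 29.1/√128
= 1.960 · 29.1/11.3137
= 5.04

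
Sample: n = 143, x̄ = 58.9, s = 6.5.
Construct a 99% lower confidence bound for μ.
μ ≥ 57.62

Lower bound (one-sided):
t* = 2.353 (one-sided for 99%)
Lower bound = x̄ - t* · s/√n = 58.9 - 2.353 · 6.5/√143 = 57.62

We are 99% confident that μ ≥ 57.62.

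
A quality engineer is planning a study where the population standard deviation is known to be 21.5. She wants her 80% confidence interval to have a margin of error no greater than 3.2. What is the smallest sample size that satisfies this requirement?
n ≥ 75

For margin E ≤ 3.2:
n ≥ (z* · σ / E)²
n ≥ (1.282 · 21.5 / 3.2)²
n ≥ 74.19

Minimum n = 75 (rounding up)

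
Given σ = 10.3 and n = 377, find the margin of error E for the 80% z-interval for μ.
Margin of error = 0.68

Margin of error = z* · σ/√n
= 1.282 · 10.3/√377
= 1.282 · 10.3/19.4165
= 0.68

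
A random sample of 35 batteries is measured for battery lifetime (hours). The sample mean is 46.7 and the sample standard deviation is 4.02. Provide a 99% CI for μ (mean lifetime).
(44.85, 48.55)

t-interval (σ unknown):
df = n - 1 = 34
t* = 2.728 for 99% confidence

Margin of error = t* · s/√n = 2.728 · 4.02/√35 = 1.85

CI: (44.85, 48.55)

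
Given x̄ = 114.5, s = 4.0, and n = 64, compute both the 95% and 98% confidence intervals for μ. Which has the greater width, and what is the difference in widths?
98% CI is wider by 0.39

df = 63
95% CI: t* = 1.998, (113.50, 115.50), width = 2 · t* · s/√n = 2.00
98% CI: t* = 2.387, (113.31, 115.69), width = 2 · t* · s/√n = 2.39

The 98% CI is wider by 2.39 - 2.00 = 0.39.
Higher confidence requires a wider interval.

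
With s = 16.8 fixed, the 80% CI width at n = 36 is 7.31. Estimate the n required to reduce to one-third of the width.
n ≈ 324

CI width ∝ 1/√n
To reduce width by factor 3, need √n to grow by 3 → need 3² = 9 times as many samples.

Current: n = 36, width = 7.31
New: n = 324, width ≈ 2.40

Width reduced by factor of 7.31/2.40 = 3.05.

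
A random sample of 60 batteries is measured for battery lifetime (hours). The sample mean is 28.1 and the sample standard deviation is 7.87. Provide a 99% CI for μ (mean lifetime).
(25.40, 30.80)

t-interval (σ unknown):
df = n - 1 = 59
t* = 2.662 for 99% confidence

Margin of error = t* · s/√n = 2.662 · 7.87/√60 = 2.70

CI: (25.40, 30.80)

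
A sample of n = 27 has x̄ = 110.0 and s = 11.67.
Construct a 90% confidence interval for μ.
(106.17, 113.83)

t-interval (σ unknown):
df = n - 1 = 26
t* = 1.706 for 90% confidence

Margin of error = t* · s/√n = 1.706 · 11.67/√27 = 3.83

CI: (106.17, 113.83)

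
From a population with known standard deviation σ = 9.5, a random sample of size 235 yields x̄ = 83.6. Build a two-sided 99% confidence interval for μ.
(82.00, 85.20)

z-interval (σ known):
z* = 2.576 for 99% confidence

Margin of error = z* · σ/√n = 2.576 · 9.5/√235 = 1.60

CI: (83.6 - 1.60, 83.6 + 1.60) = (82.00, 85.20)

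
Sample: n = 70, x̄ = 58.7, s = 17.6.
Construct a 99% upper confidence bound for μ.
μ ≤ 63.71

Upper bound (one-sided):
t* = 2.382 (one-sided for 99%)
Upper bound = x̄ + t* · s/√n = 58.7 + 2.382 · 17.6/√70 = 63.71

We are 99% confident that μ ≤ 63.71.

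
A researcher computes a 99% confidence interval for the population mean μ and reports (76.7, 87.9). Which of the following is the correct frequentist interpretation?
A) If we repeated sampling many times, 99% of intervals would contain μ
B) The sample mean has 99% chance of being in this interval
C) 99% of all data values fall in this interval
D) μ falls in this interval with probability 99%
A

A) Correct — this is the frequentist long-run coverage interpretation.
B) Wrong — x̄ is observed and sits in the interval by construction.
C) Wrong — a CI is about the parameter μ, not individual data values.
D) Wrong — μ is fixed; the randomness lives in the interval, not in μ.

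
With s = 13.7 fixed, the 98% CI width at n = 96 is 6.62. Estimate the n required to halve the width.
n ≈ 384

CI width ∝ 1/√n
To reduce width by factor 2, need √n to grow by 2 → need 2² = 4 times as many samples.

Current: n = 96, width = 6.62
New: n = 384, width ≈ 3.27

Width reduced by factor of 6.62/3.27 = 2.02.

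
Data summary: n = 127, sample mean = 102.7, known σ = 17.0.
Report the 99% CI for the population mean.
(98.81, 106.59)

z-interval (σ known):
z* = 2.576 for 99% confidence

Margin of error = z* · σ/√n = 2.576 · 17.0/√127 = 3.89

CI: (102.7 - 3.89, 102.7 + 3.89) = (98.81, 106.59)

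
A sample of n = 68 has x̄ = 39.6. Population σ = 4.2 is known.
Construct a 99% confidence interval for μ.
(38.29, 40.91)

z-interval (σ known):
z* = 2.576 for 99% confidence

Margin of error = z* · σ/√n = 2.576 · 4.2/√68 = 1.31

CI: (39.6 - 1.31, 39.6 + 1.31) = (38.29, 40.91)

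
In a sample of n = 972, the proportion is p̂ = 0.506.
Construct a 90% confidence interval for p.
(0.480, 0.532)

Proportion CI:
SE = √(p̂(1-p̂)/n) = √(0.506 · 0.494 / 972) = 0.01604

z* = 1.645
Margin = z* · SE = 1.645 · 0.01604 = 0.0264

CI: 0.506 ± 0.0264 = (0.480, 0.532)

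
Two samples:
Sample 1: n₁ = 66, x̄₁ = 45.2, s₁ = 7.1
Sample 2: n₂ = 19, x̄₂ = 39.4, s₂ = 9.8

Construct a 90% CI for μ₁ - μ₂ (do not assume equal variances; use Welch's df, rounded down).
(1.67, 9.93)

Difference: x̄₁ - x̄₂ = 5.80
SE = √(s₁²/n₁ + s₂²/n₂) = √(7.1²/66 + 9.8²/19) = 2.4122
df = 23.70 → 23 (Welch–Satterthwaite, rounded down)
t* = 1.714

CI: 5.80 ± 1.714 · 2.4122 = 5.80 ± 4.13 = (1.67, 9.93)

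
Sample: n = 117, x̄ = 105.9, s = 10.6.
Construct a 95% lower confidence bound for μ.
μ ≥ 104.28

Lower bound (one-sided):
t* = 1.658 (one-sided for 95%)
Lower bound = x̄ - t* · s/√n = 105.9 - 1.658 · 10.6/√117 = 104.28

We are 95% confident that μ ≥ 104.28.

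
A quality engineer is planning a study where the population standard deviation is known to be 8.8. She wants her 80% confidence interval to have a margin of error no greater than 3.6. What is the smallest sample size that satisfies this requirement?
n ≥ 10

For margin E ≤ 3.6:
n ≥ (z* · σ / E)²
n ≥ (1.282 · 8.8 / 3.6)²
n ≥ 9.82

Minimum n = 10 (rounding up)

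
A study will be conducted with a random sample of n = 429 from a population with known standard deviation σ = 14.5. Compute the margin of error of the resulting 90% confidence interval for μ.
Margin of error = 1.15

Margin of error = z* · σ/√n
= 1.645 · 14.5/√429
= 1.645 · 14.5/20.7123
= 1.15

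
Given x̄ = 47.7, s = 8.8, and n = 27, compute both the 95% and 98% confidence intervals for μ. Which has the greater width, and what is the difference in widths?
98% CI is wider by 1.44

df = 26
95% CI: t* = 2.056, (44.22, 51.18), width = 2 · t* · s/√n = 6.96
98% CI: t* = 2.479, (43.50, 51.90), width = 2 · t* · s/√n = 8.40

The 98% CI is wider by 8.40 - 6.96 = 1.44.
Higher confidence requires a wider interval.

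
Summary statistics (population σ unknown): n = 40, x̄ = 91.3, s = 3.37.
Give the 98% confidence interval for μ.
(90.01, 92.59)

t-interval (σ unknown):
df = n - 1 = 39
t* = 2.426 for 98% confidence

Margin of error = t* · s/√n = 2.426 · 3.37/√40 = 1.29

CI: (90.01, 92.59)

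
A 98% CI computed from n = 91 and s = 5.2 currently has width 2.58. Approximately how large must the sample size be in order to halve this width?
n ≈ 364

CI width ∝ 1/√n
To reduce width by factor 2, need √n to grow by 2 → need 2² = 4 times as many samples.

Current: n = 91, width = 2.58
New: n = 364, width ≈ 1.27

Width reduced by factor of 2.58/1.27 = 2.03.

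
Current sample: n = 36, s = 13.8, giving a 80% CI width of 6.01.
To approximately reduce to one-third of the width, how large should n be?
n ≈ 324

CI width ∝ 1/√n
To reduce width by factor 3, need √n to grow by 3 → need 3² = 9 times as many samples.

Current: n = 36, width = 6.01
New: n = 324, width ≈ 1.97

Width reduced by factor of 6.01/1.97 = 3.05.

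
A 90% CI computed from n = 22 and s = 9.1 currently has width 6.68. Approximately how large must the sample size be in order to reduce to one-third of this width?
n ≈ 198

CI width ∝ 1/√n
To reduce width by factor 3, need √n to grow by 3 → need 3² = 9 times as many samples.

Current: n = 22, width = 6.68
New: n = 198, width ≈ 2.14

Width reduced by factor of 6.68/2.14 = 3.12.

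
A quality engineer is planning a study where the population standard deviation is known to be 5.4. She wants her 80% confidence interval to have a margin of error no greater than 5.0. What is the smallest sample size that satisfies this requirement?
n ≥ 2

For margin E ≤ 5.0:
n ≥ (z* · σ / E)²
n ≥ (1.282 · 5.4 / 5.0)²
n ≥ 1.92

Minimum n = 2 (rounding up)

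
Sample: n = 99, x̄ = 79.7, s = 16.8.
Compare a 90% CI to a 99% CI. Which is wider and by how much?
99% CI is wider by 3.26

df = 98
90% CI: t* = 1.661, (76.90, 82.50), width = 2 · t* · s/√n = 5.61
99% CI: t* = 2.627, (75.26, 84.14), width = 2 · t* · s/√n = 8.87

The 99% CI is wider by 8.87 - 5.61 = 3.26.
Higher confidence requires a wider interval.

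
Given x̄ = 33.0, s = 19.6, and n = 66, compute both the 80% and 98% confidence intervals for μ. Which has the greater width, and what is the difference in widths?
98% CI is wider by 5.26

df = 65
80% CI: t* = 1.295, (29.88, 36.12), width = 2 · t* · s/√n = 6.25
98% CI: t* = 2.385, (27.25, 38.75), width = 2 · t* · s/√n = 11.51

The 98% CI is wider by 11.51 - 6.25 = 5.26.
Higher confidence requires a wider interval.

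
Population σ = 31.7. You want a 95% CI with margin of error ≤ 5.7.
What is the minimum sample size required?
n ≥ 119

For margin E ≤ 5.7:
n ≥ (z* · σ / E)²
n ≥ (1.960 · 31.7 / 5.7)²
n ≥ 118.82

Minimum n = 119 (rounding up)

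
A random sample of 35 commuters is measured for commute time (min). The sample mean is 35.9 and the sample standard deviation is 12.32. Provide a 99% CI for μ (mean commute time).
(30.22, 41.58)

t-interval (σ unknown):
df = n - 1 = 34
t* = 2.728 for 99% confidence

Margin of error = t* · s/√n = 2.728 · 12.32/√35 = 5.68

CI: (30.22, 41.58)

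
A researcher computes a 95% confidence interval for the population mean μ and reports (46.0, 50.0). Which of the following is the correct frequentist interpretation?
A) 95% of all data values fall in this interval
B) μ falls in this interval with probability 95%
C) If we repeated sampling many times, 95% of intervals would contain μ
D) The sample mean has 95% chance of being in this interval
C

A) Wrong — a CI is about the parameter μ, not individual data values.
B) Wrong — μ is fixed; the randomness lives in the interval, not in μ.
C) Correct — this is the frequentist long-run coverage interpretation.
D) Wrong — x̄ is observed and sits in the interval by construction.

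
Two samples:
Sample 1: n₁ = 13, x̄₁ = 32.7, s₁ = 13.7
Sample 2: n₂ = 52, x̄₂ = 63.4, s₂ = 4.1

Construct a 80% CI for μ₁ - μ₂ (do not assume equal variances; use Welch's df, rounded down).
(-35.91, -25.49)

Difference: x̄₁ - x̄₂ = -30.70
SE = √(s₁²/n₁ + s₂²/n₂) = √(13.7²/13 + 4.1²/52) = 3.8420
df = 12.54 → 12 (Welch–Satterthwaite, rounded down)
t* = 1.356

CI: -30.70 ± 1.356 · 3.8420 = -30.70 ± 5.21 = (-35.91, -25.49)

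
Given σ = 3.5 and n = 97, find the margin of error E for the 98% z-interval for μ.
Margin of error = 0.83

Margin of error = z* · σ/√n
= 2.326 · 3.5/√97
= 2.326 · 3.5/9.8489
= 0.83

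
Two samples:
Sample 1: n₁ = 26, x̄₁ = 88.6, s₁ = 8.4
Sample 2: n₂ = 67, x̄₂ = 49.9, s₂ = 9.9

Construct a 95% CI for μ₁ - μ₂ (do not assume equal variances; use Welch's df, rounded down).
(34.60, 42.80)

Difference: x̄₁ - x̄₂ = 38.70
SE = √(s₁²/n₁ + s₂²/n₂) = √(8.4²/26 + 9.9²/67) = 2.0437
df = 53.34 → 53 (Welch–Satterthwaite, rounded down)
t* = 2.006

CI: 38.70 ± 2.006 · 2.0437 = 38.70 ± 4.10 = (34.60, 42.80)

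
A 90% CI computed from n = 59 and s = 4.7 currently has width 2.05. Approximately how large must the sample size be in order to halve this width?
n ≈ 236

CI width ∝ 1/√n
To reduce width by factor 2, need √n to grow by 2 → need 2² = 4 times as many samples.

Current: n = 59, width = 2.05
New: n = 236, width ≈ 1.01

Width reduced by factor of 2.05/1.01 = 2.03.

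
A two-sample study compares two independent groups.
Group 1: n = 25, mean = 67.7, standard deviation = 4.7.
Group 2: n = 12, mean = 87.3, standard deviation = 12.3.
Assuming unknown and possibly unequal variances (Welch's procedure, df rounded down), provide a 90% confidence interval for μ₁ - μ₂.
(-26.15, -13.05)

Difference: x̄₁ - x̄₂ = -19.60
SE = √(s₁²/n₁ + s₂²/n₂) = √(4.7²/25 + 12.3²/12) = 3.6730
df = 12.57 → 12 (Welch–Satterthwaite, rounded down)
t* = 1.782

CI: -19.60 ± 1.782 · 3.6730 = -19.60 ± 6.55 = (-26.15, -13.05)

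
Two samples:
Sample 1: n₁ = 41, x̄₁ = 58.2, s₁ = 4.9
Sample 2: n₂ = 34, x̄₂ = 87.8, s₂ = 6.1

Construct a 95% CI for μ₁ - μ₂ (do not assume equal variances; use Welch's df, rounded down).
(-32.19, -27.01)

Difference: x̄₁ - x̄₂ = -29.60
SE = √(s₁²/n₁ + s₂²/n₂) = √(4.9²/41 + 6.1²/34) = 1.2962
df = 62.91 → 62 (Welch–Satterthwaite, rounded down)
t* = 1.999

CI: -29.60 ± 1.999 · 1.2962 = -29.60 ± 2.59 = (-32.19, -27.01)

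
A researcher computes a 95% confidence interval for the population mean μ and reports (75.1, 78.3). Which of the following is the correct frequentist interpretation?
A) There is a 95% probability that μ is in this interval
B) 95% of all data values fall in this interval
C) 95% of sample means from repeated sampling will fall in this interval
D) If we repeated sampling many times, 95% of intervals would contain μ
D

A) Wrong — μ is fixed; the randomness lives in the interval, not in μ.
B) Wrong — a CI is about the parameter μ, not individual data values.
C) Wrong — coverage applies to intervals containing μ, not to future x̄ values.
D) Correct — this is the frequentist long-run coverage interpretation.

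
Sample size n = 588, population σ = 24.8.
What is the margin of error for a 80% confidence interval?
Margin of error = 1.31

Margin of error = z* · σ/√n
= 1.282 · 24.8/√588
= 1.282 · 24.8/24.2487
= 1.31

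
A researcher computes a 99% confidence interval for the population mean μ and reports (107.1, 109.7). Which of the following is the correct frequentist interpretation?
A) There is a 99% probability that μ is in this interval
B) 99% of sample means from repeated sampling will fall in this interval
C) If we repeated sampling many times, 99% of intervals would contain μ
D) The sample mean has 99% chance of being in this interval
C

A) Wrong — μ is fixed; the randomness lives in the interval, not in μ.
B) Wrong — coverage applies to intervals containing μ, not to future x̄ values.
C) Correct — this is the frequentist long-run coverage interpretation.
D) Wrong — x̄ is observed and sits in the interval by construction.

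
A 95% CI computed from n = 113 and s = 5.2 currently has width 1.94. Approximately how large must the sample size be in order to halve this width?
n ≈ 452

CI width ∝ 1/√n
To reduce width by factor 2, need √n to grow by 2 → need 2² = 4 times as many samples.

Current: n = 113, width = 1.94
New: n = 452, width ≈ 0.96

Width reduced by factor of 1.94/0.96 = 2.02.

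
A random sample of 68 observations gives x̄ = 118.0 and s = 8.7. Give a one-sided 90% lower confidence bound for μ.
μ ≥ 116.63

Lower bound (one-sided):
t* = 1.294 (one-sided for 90%)
Lower bound = x̄ - t* · s/√n = 118.0 - 1.294 · 8.7/√68 = 116.63

We are 90% confident that μ ≥ 116.63.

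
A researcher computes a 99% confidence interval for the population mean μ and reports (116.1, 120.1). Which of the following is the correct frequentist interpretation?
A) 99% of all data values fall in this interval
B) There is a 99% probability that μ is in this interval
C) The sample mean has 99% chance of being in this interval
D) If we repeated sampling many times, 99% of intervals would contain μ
D

A) Wrong — a CI is about the parameter μ, not individual data values.
B) Wrong — μ is fixed; the randomness lives in the interval, not in μ.
C) Wrong — x̄ is observed and sits in the interval by construction.
D) Correct — this is the frequentist long-run coverage interpretation.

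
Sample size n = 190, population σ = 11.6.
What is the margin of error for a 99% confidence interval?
Margin of error = 2.17

Margin of error = z* · σ/√n
= 2.576 · 11.6/√190
= 2.576 · 11.6/13.7840
= 2.17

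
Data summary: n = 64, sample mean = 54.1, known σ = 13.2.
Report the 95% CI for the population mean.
(50.87, 57.33)

z-interval (σ known):
z* = 1.960 for 95% confidence

Margin of error = z* · σ/√n = 1.960 · 13.2/√64 = 3.23

CI: (54.1 - 3.23, 54.1 + 3.23) = (50.87, 57.33)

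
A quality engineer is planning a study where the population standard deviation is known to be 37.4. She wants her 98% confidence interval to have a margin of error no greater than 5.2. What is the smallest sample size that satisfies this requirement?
n ≥ 280

For margin E ≤ 5.2:
n ≥ (z* · σ / E)²
n ≥ (2.326 · 37.4 / 5.2)²
n ≥ 279.87

Minimum n = 280 (rounding up)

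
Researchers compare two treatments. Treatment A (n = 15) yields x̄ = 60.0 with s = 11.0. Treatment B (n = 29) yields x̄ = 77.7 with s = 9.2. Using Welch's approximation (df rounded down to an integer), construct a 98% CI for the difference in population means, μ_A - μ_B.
(-25.96, -9.44)

Difference: x̄₁ - x̄₂ = -17.70
SE = √(s₁²/n₁ + s₂²/n₂) = √(11.0²/15 + 9.2²/29) = 3.3144
df = 24.37 → 24 (Welch–Satterthwaite, rounded down)
t* = 2.492

CI: -17.70 ± 2.492 · 3.3144 = -17.70 ± 8.26 = (-25.96, -9.44)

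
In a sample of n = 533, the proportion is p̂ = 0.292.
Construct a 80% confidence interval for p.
(0.267, 0.317)

Proportion CI:
SE = √(p̂(1-p̂)/n) = √(0.292 · 0.708 / 533) = 0.01969

z* = 1.282
Margin = z* · SE = 1.282 · 0.01969 = 0.0252

CI: 0.292 ± 0.0252 = (0.267, 0.317)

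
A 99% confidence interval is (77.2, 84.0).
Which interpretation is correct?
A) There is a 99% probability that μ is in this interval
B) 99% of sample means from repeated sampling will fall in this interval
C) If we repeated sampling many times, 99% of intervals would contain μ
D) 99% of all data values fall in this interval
C

A) Wrong — μ is fixed; the randomness lives in the interval, not in μ.
B) Wrong — coverage applies to intervals containing μ, not to future x̄ values.
C) Correct — this is the frequentist long-run coverage interpretation.
D) Wrong — a CI is about the parameter μ, not individual data values.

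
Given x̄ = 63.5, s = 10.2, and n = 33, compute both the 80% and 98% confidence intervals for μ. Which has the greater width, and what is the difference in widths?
98% CI is wider by 4.05

df = 32
80% CI: t* = 1.309, (61.18, 65.82), width = 2 · t* · s/√n = 4.65
98% CI: t* = 2.449, (59.15, 67.85), width = 2 · t* · s/√n = 8.70

The 98% CI is wider by 8.70 - 4.65 = 4.05.
Higher confidence requires a wider interval.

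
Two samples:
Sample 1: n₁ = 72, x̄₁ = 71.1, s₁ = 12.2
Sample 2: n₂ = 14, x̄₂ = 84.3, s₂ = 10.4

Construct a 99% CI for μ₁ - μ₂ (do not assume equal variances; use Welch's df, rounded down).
(-22.10, -4.30)

Difference: x̄₁ - x̄₂ = -13.20
SE = √(s₁²/n₁ + s₂²/n₂) = √(12.2²/72 + 10.4²/14) = 3.1294
df = 20.62 → 20 (Welch–Satterthwaite, rounded down)
t* = 2.845

CI: -13.20 ± 2.845 · 3.1294 = -13.20 ± 8.90 = (-22.10, -4.30)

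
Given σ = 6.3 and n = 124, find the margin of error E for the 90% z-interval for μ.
Margin of error = 0.93

Margin of error = z* · σ/√n
= 1.645 · 6.3/√124
= 1.645 · 6.3/11.1355
= 0.93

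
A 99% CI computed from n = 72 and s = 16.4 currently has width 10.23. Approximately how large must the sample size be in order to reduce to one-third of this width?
n ≈ 648

CI width ∝ 1/√n
To reduce width by factor 3, need √n to grow by 3 → need 3² = 9 times as many samples.

Current: n = 72, width = 10.23
New: n = 648, width ≈ 3.33

Width reduced by factor of 10.23/3.33 = 3.07.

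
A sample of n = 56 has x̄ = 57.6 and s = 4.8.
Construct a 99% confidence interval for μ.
(55.89, 59.31)

t-interval (σ unknown):
df = n - 1 = 55
t* = 2.668 for 99% confidence

Margin of error = t* · s/√n = 2.668 · 4.8/√56 = 1.71

CI: (55.89, 59.31)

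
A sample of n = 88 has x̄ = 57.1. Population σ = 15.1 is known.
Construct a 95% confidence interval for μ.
(53.95, 60.25)

z-interval (σ known):
z* = 1.960 for 95% confidence

Margin of error = z* · σ/√n = 1.960 · 15.1/√88 = 3.15

CI: (57.1 - 3.15, 57.1 + 3.15) = (53.95, 60.25)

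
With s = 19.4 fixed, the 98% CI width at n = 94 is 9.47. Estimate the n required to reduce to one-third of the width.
n ≈ 846

CI width ∝ 1/√n
To reduce width by factor 3, need √n to grow by 3 → need 3² = 9 times as many samples.

Current: n = 94, width = 9.47
New: n = 846, width ≈ 3.11

Width reduced by factor of 9.47/3.11 = 3.05.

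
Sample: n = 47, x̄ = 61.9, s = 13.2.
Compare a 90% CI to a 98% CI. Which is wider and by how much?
98% CI is wider by 2.81

df = 46
90% CI: t* = 1.679, (58.67, 65.13), width = 2 · t* · s/√n = 6.47
98% CI: t* = 2.410, (57.26, 66.54), width = 2 · t* · s/√n = 9.28

The 98% CI is wider by 9.28 - 6.47 = 2.81.
Higher confidence requires a wider interval.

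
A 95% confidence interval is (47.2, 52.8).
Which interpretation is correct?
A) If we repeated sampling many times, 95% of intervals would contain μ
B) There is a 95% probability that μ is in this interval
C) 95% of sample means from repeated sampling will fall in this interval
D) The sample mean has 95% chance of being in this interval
A

A) Correct — this is the frequentist long-run coverage interpretation.
B) Wrong — μ is fixed; the randomness lives in the interval, not in μ.
C) Wrong — coverage applies to intervals containing μ, not to future x̄ values.
D) Wrong — x̄ is observed and sits in the interval by construction.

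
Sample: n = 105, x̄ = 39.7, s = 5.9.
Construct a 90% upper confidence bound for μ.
μ ≤ 40.44

Upper bound (one-sided):
t* = 1.290 (one-sided for 90%)
Upper bound = x̄ + t* · s/√n = 39.7 + 1.290 · 5.9/√105 = 40.44

We are 90% confident that μ ≤ 40.44.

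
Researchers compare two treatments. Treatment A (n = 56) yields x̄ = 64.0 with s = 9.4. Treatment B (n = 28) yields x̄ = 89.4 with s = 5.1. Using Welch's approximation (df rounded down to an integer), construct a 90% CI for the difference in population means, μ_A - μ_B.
(-28.03, -22.77)

Difference: x̄₁ - x̄₂ = -25.40
SE = √(s₁²/n₁ + s₂²/n₂) = √(9.4²/56 + 5.1²/28) = 1.5833
df = 81.37 → 81 (Welch–Satterthwaite, rounded down)
t* = 1.664

CI: -25.40 ± 1.664 · 1.5833 = -25.40 ± 2.63 = (-28.03, -22.77)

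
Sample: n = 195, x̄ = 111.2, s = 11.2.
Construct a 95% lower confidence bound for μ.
μ ≥ 109.87

Lower bound (one-sided):
t* = 1.653 (one-sided for 95%)
Lower bound = x̄ - t* · s/√n = 111.2 - 1.653 · 11.2/√195 = 109.87

We are 95% confident that μ ≥ 109.87.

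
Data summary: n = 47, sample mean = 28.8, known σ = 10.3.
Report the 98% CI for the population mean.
(25.31, 32.29)

z-interval (σ known):
z* = 2.326 for 98% confidence

Margin of error = z* · σ/√n = 2.326 · 10.3/√47 = 3.49

CI: (28.8 - 3.49, 28.8 + 3.49) = (25.31, 32.29)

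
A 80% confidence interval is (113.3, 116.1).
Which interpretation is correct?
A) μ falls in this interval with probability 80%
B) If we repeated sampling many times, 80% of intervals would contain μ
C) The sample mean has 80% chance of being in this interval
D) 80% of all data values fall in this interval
B

A) Wrong — μ is fixed; the randomness lives in the interval, not in μ.
B) Correct — this is the frequentist long-run coverage interpretation.
C) Wrong — x̄ is observed and sits in the interval by construction.
D) Wrong — a CI is about the parameter μ, not individual data values.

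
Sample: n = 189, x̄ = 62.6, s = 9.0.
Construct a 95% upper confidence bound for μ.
μ ≤ 63.68

Upper bound (one-sided):
t* = 1.653 (one-sided for 95%)
Upper bound = x̄ + t* · s/√n = 62.6 + 1.653 · 9.0/√189 = 63.68

We are 95% confident that μ ≤ 63.68.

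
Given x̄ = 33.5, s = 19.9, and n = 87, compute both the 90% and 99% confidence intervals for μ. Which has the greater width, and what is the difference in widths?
99% CI is wider by 4.14

df = 86
90% CI: t* = 1.663, (29.95, 37.05), width = 2 · t* · s/√n = 7.10
99% CI: t* = 2.634, (27.88, 39.12), width = 2 · t* · s/√n = 11.24

The 99% CI is wider by 11.24 - 7.10 = 4.14.
Higher confidence requires a wider interval.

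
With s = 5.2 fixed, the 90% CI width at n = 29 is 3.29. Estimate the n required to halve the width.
n ≈ 116

CI width ∝ 1/√n
To reduce width by factor 2, need √n to grow by 2 → need 2² = 4 times as many samples.

Current: n = 29, width = 3.29
New: n = 116, width ≈ 1.60

Width reduced by factor of 3.29/1.60 = 2.06.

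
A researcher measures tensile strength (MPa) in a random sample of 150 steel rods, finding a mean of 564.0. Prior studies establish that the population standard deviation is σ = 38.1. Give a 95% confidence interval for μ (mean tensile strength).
(557.90, 570.10)

z-interval (σ known):
z* = 1.960 for 95% confidence

Margin of error = z* · σ/√n = 1.960 · 38.1/√150 = 6.10

CI: (564.0 - 6.10, 564.0 + 6.10) = (557.90, 570.10)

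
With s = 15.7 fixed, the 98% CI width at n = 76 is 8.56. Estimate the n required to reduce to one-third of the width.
n ≈ 684

CI width ∝ 1/√n
To reduce width by factor 3, need √n to grow by 3 → need 3² = 9 times as many samples.

Current: n = 76, width = 8.56
New: n = 684, width ≈ 2.80

Width reduced by factor of 8.56/2.80 = 3.06.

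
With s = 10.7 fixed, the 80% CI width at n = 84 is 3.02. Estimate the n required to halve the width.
n ≈ 336

CI width ∝ 1/√n
To reduce width by factor 2, need √n to grow by 2 → need 2² = 4 times as many samples.

Current: n = 84, width = 3.02
New: n = 336, width ≈ 1.50

Width reduced by factor of 3.02/1.50 = 2.01.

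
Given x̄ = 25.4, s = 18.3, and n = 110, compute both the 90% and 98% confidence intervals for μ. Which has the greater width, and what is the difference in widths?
98% CI is wider by 2.45

df = 109
90% CI: t* = 1.659, (22.51, 28.29), width = 2 · t* · s/√n = 5.79
98% CI: t* = 2.361, (21.28, 29.52), width = 2 · t* · s/√n = 8.24

The 98% CI is wider by 8.24 - 5.79 = 2.45.
Higher confidence requires a wider interval.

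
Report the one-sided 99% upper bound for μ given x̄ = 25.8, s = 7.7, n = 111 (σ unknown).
μ ≤ 27.53

Upper bound (one-sided):
t* = 2.361 (one-sided for 99%)
Upper bound = x̄ + t* · s/√n = 25.8 + 2.361 · 7.7/√111 = 27.53

We are 99% confident that μ ≤ 27.53.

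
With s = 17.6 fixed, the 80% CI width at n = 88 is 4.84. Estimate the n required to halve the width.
n ≈ 352

CI width ∝ 1/√n
To reduce width by factor 2, need √n to grow by 2 → need 2² = 4 times as many samples.

Current: n = 88, width = 4.84
New: n = 352, width ≈ 2.41

Width reduced by factor of 4.84/2.41 = 2.01.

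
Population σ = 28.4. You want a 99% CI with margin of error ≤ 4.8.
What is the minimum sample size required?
n ≥ 233

For margin E ≤ 4.8:
n ≥ (z* · σ / E)²
n ≥ (2.576 · 28.4 / 4.8)²
n ≥ 232.30

Minimum n = 233 (rounding up)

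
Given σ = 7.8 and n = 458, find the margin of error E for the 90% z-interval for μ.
Margin of error = 0.60

Margin of error = z* · σ/√n
= 1.645 · 7.8/√458
= 1.645 · 7.8/21.4009
= 0.60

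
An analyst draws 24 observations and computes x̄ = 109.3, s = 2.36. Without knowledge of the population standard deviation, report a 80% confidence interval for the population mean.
(108.66, 109.94)

t-interval (σ unknown):
df = n - 1 = 23
t* = 1.319 for 80% confidence

Margin of error = t* · s/√n = 1.319 · 2.36/√24 = 0.64

CI: (108.66, 109.94)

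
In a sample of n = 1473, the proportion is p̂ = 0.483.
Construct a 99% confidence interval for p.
(0.449, 0.517)

Proportion CI:
SE = √(p̂(1-p̂)/n) = √(0.483 · 0.517 / 1473) = 0.01302

z* = 2.576
Margin = z* · SE = 2.576 · 0.01302 = 0.0335

CI: 0.483 ± 0.0335 = (0.449, 0.517)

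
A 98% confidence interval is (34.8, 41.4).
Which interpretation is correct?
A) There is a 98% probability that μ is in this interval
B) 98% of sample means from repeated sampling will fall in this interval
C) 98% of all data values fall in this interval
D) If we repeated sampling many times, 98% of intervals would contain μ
D

A) Wrong — μ is fixed; the randomness lives in the interval, not in μ.
B) Wrong — coverage applies to intervals containing μ, not to future x̄ values.
C) Wrong — a CI is about the parameter μ, not individual data values.
D) Correct — this is the frequentist long-run coverage interpretation.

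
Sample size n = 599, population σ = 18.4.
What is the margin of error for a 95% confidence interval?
Margin of error = 1.47

Margin of error = z* · σ/√n
= 1.960 · 18.4/√599
= 1.960 · 18.4/24.4745
= 1.47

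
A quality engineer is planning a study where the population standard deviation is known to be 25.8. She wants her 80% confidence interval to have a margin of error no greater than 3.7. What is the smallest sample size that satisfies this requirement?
n ≥ 80

For margin E ≤ 3.7:
n ≥ (z* · σ / E)²
n ≥ (1.282 · 25.8 / 3.7)²
n ≥ 79.91

Minimum n = 80 (rounding up)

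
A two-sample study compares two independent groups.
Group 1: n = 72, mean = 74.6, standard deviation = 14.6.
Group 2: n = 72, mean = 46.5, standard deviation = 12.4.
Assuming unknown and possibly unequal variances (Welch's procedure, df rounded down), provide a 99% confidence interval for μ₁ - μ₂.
(22.20, 34.00)

Difference: x̄₁ - x̄₂ = 28.10
SE = √(s₁²/n₁ + s₂²/n₂) = √(14.6²/72 + 12.4²/72) = 2.2575
df = 138.37 → 138 (Welch–Satterthwaite, rounded down)
t* = 2.612

CI: 28.10 ± 2.612 · 2.2575 = 28.10 ± 5.90 = (22.20, 34.00)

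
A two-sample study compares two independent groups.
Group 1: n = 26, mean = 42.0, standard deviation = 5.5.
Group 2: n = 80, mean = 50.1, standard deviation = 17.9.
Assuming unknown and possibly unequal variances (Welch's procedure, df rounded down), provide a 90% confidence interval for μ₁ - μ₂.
(-11.87, -4.33)

Difference: x̄₁ - x̄₂ = -8.10
SE = √(s₁²/n₁ + s₂²/n₂) = √(5.5²/26 + 17.9²/80) = 2.2735
df = 103.87 → 103 (Welch–Satterthwaite, rounded down)
t* = 1.660

CI: -8.10 ± 1.660 · 2.2735 = -8.10 ± 3.77 = (-11.87, -4.33)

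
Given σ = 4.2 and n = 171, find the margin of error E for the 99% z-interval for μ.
Margin of error = 0.83

Margin of error = z* · σ/√n
= 2.576 · 4.2/√171
= 2.576 · 4.2/13.0767
= 0.83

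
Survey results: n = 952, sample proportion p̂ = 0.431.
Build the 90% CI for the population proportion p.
(0.405, 0.457)

Proportion CI:
SE = √(p̂(1-p̂)/n) = √(0.431 · 0.569 / 952) = 0.01605

z* = 1.645
Margin = z* · SE = 1.645 · 0.01605 = 0.0264

CI: 0.431 ± 0.0264 = (0.405, 0.457)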